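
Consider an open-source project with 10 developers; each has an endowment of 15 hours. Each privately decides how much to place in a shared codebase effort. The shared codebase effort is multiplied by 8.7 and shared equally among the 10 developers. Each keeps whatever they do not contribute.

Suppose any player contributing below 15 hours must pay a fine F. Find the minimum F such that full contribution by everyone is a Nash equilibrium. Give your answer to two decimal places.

Given the others contribute fully, the best deviation is to contribute 0 (any partial contribution still incurs the fine and gives up units whose private return 0.8700 is below 1).
Deviating from 15 to 0 saves 15 hours but forfeits the deviator's share of the drop in the shared codebase effort: 8.7/10 × 15 = 13.05.
So the deviation gain is 15 − 13.05 = 1.95, and the fine must be at least 1.95 hours to wipe it out.

1.95 hours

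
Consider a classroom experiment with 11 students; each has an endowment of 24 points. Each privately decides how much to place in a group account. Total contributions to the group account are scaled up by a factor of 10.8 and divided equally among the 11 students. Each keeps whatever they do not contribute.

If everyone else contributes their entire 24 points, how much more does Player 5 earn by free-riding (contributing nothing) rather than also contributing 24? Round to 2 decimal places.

0.44 points

Switching from a contribution of 24 to 0 lets Player 5 keep an extra 24 points, but lowers the group account by 24, which costs Player 5 their own share of that drop: 10.8/11 × 24 = 23.56.
Net gain = 24 − 23.56 = 0.44. The private return per contributed unit (0.9818) is below 1, so free-riding is indeed the best response regardless of what the others do.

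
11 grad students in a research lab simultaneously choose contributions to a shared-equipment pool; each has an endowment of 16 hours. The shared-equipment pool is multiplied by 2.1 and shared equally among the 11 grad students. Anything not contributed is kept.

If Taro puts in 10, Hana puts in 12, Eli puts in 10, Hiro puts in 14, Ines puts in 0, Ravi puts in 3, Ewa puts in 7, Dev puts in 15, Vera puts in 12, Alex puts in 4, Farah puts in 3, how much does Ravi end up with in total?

30.18 hours

Total contributed: 10 + 12 + 10 + 14 + 0 + 3 + 7 + 15 + 12 + 4 + 3 = 90.
Each receives 2.1 × 90 / 11 = 17.18 from the shared-equipment pool.
Ravi keeps 16 − 3 = 13, so Ravi's payoff is 13 + 17.18 = 30.18.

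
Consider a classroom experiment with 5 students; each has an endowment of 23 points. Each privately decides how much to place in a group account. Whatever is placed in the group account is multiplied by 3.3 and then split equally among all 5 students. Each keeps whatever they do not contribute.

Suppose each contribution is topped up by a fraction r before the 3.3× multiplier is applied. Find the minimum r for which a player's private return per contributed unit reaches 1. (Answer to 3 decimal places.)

With matching at rate r, one contributed unit becomes (1 + r) in the group account and returns 3.3 × (1 + r) / 5 to the contributor.
Setting this equal to 1: 1 + r = 5/3.3 = 1.5152.
So the minimum matching rate is r = 1.5152 − 1 = 0.515.

0.515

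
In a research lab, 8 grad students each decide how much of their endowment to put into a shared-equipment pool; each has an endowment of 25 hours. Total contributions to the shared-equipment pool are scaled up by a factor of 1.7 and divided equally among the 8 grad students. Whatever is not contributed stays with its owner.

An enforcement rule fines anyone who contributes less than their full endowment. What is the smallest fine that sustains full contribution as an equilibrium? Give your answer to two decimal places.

Given the others contribute fully, the best deviation is to contribute 0 (any partial contribution still incurs the fine and gives up units whose private return 0.2125 is below 1).
Deviating from 25 to 0 saves 25 hours but forfeits the deviator's share of the drop in the shared-equipment pool: 1.7/8 × 25 = 5.31.
So the deviation gain is 25 − 5.31 = 19.69, and the fine must be at least 19.69 hours to wipe it out.

19.69 hours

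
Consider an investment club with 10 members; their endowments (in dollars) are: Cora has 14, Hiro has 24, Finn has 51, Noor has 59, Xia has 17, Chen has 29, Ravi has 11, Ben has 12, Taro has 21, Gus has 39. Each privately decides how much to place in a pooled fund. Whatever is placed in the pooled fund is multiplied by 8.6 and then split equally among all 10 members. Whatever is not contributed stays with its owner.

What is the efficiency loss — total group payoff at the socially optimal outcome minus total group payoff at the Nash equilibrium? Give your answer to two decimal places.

2105.20 dollars

The private return per contributed unit is 8.6/10 = 0.8600 < 1 for every player regardless of endowment, so the Nash equilibrium is zero contribution and the group total is Σ E_j = 14 + 24 + 51 + 59 + 17 + 29 + 11 + 12 + 21 + 39 = 277.
Each contributed unit returns 8.600 to the group, so the social optimum is full contribution by everyone: group total = 8.600 × 277 = 2382.20.
Efficiency loss = (8.600 − 1) × 277 = 2105.20.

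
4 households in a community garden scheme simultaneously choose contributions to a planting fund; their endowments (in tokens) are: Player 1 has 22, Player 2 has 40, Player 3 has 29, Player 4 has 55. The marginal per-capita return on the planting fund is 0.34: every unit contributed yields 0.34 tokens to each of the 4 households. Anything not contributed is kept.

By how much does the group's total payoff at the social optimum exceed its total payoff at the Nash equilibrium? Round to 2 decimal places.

The private return per contributed unit is 0.34 < 1 for everyone, so the Nash equilibrium is zero contribution and the group total is Σ E_j = 22 + 40 + 29 + 55 = 146.
Each contributed unit returns 1.360 to the group, so the social optimum is full contribution by everyone: group total = 1.360 × 146 = 198.56.
Efficiency loss = (1.360 − 1) × 146 = 52.56.

52.56 tokens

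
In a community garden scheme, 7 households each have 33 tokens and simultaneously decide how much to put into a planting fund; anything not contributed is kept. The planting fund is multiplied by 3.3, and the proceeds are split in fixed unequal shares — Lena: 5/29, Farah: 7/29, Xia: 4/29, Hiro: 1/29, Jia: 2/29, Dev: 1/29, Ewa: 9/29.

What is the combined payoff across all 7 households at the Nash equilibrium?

Each unit j contributes comes back to j as 3.3 × (j's share), so j prefers to contribute only if that share exceeds 1/3.3 = 0.3030; otherwise keeping the unit dominates.
The only share above 0.3030 is Ewa's 9/29, contributing 33; the remaining 6 contribute 0. Total contributed: 33.
The planting fund pays out 3.3 × 33 = 108.90 in total (split across the unequal shares, but the aggregate is all that matters for the group sum).
The 6 free-riders keep 33 each, adding 198. Group total = 198 + 108.90 = 306.90.

306.90 tokens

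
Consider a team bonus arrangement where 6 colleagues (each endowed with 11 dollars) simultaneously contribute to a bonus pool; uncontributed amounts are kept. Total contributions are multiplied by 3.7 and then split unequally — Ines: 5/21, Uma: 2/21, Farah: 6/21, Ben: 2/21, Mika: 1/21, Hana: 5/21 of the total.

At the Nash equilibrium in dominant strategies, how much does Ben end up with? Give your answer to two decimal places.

Each unit j contributes comes back to j as 3.7 × (j's share), so j prefers to contribute only if that share exceeds 1/3.7 = 0.2703; otherwise keeping the unit dominates.
Farah alone (share 6/21) is above the threshold, contributing 11; the remaining 5 contribute 0. Total contributed: 11.
Ben keeps 11 and receives 3.7 × 11 × 2/21 = 3.88 from the bonus pool, for a payoff of 14.88.

14.88 dollars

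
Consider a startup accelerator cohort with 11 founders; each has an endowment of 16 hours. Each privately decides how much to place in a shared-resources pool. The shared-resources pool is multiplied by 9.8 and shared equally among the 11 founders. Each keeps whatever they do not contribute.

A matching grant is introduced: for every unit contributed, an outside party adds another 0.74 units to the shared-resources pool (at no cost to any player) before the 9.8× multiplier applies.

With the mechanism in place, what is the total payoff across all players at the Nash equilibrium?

With the mechanism, a contributed unit returns 9.8 × 1.74 / 11 = 1.5502 per unit of net cost to the contributor — now above 1 — so contributing fully is weakly dominant for every player.
So the Nash equilibrium is full contribution by all 11; the group earns 9.8 × 1.74 × 176 = 3001.15.

3001.15 hours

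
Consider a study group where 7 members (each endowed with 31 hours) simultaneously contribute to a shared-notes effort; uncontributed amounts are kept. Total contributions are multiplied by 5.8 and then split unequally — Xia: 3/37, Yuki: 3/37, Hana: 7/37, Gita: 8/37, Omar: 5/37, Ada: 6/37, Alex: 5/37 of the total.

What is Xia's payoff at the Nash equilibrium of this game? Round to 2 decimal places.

60.16 hours

Player j's private return per contributed unit is 5.8 × (j's share). Contributing is weakly dominant for j when that share is at least 1/5.8 = 0.1724, and contributing 0 is dominant otherwise.
Hana and Gita clear that bar, contributing 31 each; the remaining 5 contribute 0. Total contributed: 62.
Xia keeps 31 and receives 5.8 × 62 × 3/37 = 29.16 from the shared-notes effort, for a payoff of 60.16.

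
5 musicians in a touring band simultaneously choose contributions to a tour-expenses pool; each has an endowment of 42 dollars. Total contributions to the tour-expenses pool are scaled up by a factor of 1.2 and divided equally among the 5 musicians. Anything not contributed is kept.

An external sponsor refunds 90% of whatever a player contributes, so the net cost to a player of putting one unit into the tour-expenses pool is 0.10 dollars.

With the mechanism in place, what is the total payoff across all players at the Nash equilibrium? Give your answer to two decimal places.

441.00 dollars

The effective private return per unit is now (1.2/5) / 0.10 = 2.4000 > 1, so every player's dominant strategy flips to full contribution.
So the Nash equilibrium is full contribution by all 5; the group earns 5 × (42 × 0.90 + 1.2 × 42) = 441.00.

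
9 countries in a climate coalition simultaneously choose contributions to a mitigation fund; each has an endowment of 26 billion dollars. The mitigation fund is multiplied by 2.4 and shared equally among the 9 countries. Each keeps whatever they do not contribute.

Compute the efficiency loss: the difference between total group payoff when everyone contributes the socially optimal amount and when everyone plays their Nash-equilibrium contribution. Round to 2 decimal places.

Each contributed unit returns 2.4/9 = 0.2667 to its contributor — below 1 — so contributing 0 is dominant for every player. At the Nash equilibrium everyone keeps their 26, and the group total is 9 × 26 = 234.
Each contributed unit returns 2.400 to the group as a whole (0.2667 to each of 9 players), which exceeds 1, so the social optimum is full contribution: group total = 2.400 × 234 = 561.60.
Efficiency loss = 561.60 − 234 = 327.60.

327.60 billion dollars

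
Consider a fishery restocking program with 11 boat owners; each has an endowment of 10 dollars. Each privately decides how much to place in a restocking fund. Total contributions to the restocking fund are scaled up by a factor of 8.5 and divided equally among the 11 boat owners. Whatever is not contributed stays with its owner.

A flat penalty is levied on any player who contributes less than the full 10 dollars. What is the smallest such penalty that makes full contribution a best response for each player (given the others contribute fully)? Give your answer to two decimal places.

Given the others contribute fully, the best deviation is to contribute 0 (any partial contribution still incurs the fine and gives up units whose private return 0.7727 is below 1).
Deviating from 10 to 0 saves 10 dollars but forfeits the deviator's share of the drop in the restocking fund: 8.5/11 × 10 = 7.73.
So the deviation gain is 10 − 7.73 = 2.27, and the fine must be at least 2.27 dollars to wipe it out.

2.27 dollars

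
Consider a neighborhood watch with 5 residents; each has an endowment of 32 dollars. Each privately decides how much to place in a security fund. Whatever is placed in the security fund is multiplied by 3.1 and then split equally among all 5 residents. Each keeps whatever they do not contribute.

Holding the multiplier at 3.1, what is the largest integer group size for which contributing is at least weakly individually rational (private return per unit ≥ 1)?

3

Private return per unit is 3.1/(group size), which is ≥ 1 whenever the group size is ≤ 3.1.
The largest such integer is 3.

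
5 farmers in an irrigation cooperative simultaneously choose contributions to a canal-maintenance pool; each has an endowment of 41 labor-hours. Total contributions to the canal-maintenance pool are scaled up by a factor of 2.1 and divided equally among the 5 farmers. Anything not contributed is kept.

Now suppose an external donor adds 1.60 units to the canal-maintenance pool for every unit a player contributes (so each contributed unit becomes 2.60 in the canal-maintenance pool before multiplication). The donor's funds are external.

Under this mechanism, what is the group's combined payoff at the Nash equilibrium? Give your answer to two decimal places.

1119.30 labor-hours

Under the mechanism each unit contributed yields 2.1 × 2.60 / 5 = 1.0920 back to its contributor per unit of net cost, which exceeds 1, making full contribution the dominant choice for everyone.
At the Nash equilibrium everyone contributes 41. Group total payoff = 2.1 × 2.60 × 205 = 1119.30.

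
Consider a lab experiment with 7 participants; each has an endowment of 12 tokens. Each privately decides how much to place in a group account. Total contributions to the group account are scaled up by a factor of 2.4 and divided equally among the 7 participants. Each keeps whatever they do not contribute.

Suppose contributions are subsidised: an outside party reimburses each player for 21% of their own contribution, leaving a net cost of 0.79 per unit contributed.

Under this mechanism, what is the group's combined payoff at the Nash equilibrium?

The effective private return is (2.4/7) / 0.79 = 0.4340, which is still under 1, so the mechanism doesn't change anyone's dominant strategy: zero contribution.
Everyone keeps their endowment and the group total is 7 × 12 = 84.

84.00 tokens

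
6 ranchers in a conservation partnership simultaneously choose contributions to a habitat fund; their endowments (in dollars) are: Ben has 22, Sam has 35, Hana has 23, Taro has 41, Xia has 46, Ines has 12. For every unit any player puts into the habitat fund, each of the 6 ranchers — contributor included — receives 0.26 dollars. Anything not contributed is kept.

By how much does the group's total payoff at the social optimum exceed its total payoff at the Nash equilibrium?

100.24 dollars

The private return per contributed unit is 0.26 < 1 for everyone, so the Nash equilibrium is zero contribution and the group total is Σ E_j = 22 + 35 + 23 + 41 + 46 + 12 = 179.
Each contributed unit returns 1.560 to the group, so the social optimum is full contribution by everyone: group total = 1.560 × 179 = 279.24.
Efficiency loss = (1.560 − 1) × 179 = 100.24.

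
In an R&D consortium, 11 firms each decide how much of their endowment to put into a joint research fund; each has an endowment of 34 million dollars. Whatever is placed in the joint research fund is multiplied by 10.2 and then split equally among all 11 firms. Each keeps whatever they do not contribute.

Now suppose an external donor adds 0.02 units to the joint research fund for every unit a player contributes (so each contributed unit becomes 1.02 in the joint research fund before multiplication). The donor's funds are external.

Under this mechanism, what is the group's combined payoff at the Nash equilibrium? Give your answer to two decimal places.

Even with the mechanism, each unit contributed returns only 10.2 × 1.02 / 11 = 0.9458 per unit of net cost, so contributing nothing is still dominant.
Everyone keeps their endowment and the group total is 11 × 34 = 374.

374.00 million dollars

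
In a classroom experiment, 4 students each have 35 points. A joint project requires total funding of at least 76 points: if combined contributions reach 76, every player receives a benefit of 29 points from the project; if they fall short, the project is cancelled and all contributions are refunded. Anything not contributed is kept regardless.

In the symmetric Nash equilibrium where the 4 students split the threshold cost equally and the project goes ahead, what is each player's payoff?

45 points

Equal share of the threshold: 76/4 = 19.
At this profile no one gains by cutting their contribution: any cut drops the total below 76, the project is cancelled, contributions are refunded, and the deviator ends with 35, which is less than 35 − 19 + 29 = 45. Contributing more than 19 just wastes the excess. So contributing exactly 19 is a best response.
Each player's payoff: 35 − 19 + 29 = 45.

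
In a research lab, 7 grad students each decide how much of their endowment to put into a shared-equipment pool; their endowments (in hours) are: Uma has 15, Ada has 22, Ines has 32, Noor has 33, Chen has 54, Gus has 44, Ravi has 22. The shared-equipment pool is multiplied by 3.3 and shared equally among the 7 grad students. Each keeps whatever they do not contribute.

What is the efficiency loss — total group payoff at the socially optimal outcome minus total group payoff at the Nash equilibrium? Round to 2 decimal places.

510.60 hours

The private return per contributed unit is 3.3/7 = 0.4714 < 1 for every player regardless of endowment, so the Nash equilibrium is zero contribution and the group total is Σ E_j = 15 + 22 + 32 + 33 + 54 + 44 + 22 = 222.
Each contributed unit returns 3.300 to the group, so the social optimum is full contribution by everyone: group total = 3.300 × 222 = 732.60.
Efficiency loss = (3.300 − 1) × 222 = 510.60.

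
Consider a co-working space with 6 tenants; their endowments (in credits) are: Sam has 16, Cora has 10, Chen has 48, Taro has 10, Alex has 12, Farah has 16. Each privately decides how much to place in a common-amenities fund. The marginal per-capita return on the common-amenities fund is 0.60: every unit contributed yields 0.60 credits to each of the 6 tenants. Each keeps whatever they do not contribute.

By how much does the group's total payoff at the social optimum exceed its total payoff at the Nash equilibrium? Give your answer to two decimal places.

The private return per contributed unit is 0.60 < 1 for everyone, so the Nash equilibrium is zero contribution and the group total is Σ E_j = 16 + 10 + 48 + 10 + 12 + 16 = 112.
Each contributed unit returns 3.600 to the group, so the social optimum is full contribution by everyone: group total = 3.600 × 112 = 403.20.
Efficiency loss = (3.600 − 1) × 112 = 291.20.

291.20 credits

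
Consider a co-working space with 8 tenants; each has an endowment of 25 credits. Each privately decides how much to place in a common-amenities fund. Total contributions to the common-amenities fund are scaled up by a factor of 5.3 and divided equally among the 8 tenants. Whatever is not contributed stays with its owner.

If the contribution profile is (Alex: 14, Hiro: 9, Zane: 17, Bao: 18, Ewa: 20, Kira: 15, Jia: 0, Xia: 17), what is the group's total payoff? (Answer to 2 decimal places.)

Total contributed: 14 + 9 + 17 + 18 + 20 + 15 + 0 + 17 = 110; total kept: 8 × 25 − 110 = 90.
The common-amenities fund pays out 5.3 × 110 = 583.00 in aggregate.
Group total = 90 + 583.00 = 673.00.

673.00 credits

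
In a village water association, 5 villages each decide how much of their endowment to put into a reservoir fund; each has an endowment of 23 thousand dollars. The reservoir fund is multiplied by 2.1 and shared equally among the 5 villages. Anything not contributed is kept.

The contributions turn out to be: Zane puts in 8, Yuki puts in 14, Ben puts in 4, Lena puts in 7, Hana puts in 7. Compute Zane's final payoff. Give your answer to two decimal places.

31.80 thousand dollars

Total contributed: 8 + 14 + 4 + 7 + 7 = 40.
Each receives 2.1 × 40 / 5 = 16.80 from the reservoir fund.
Zane keeps 23 − 8 = 15, so Zane's payoff is 15 + 16.80 = 31.80.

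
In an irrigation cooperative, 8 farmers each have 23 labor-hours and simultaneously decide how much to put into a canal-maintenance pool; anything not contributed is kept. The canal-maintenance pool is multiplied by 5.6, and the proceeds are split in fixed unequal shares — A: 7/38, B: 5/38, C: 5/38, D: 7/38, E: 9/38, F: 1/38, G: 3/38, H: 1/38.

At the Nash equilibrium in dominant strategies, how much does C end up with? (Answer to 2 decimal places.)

Each unit j contributes comes back to j as 5.6 × (j's share), so j prefers to contribute only if that share exceeds 1/5.6 = 0.1786; otherwise keeping the unit dominates.
A, D and E clear that bar, contributing 23 each; the remaining 5 contribute 0. Total contributed: 69.
C keeps 23 and receives 5.6 × 69 × 5/38 = 50.84 from the canal-maintenance pool, for a payoff of 73.84.

73.84 labor-hours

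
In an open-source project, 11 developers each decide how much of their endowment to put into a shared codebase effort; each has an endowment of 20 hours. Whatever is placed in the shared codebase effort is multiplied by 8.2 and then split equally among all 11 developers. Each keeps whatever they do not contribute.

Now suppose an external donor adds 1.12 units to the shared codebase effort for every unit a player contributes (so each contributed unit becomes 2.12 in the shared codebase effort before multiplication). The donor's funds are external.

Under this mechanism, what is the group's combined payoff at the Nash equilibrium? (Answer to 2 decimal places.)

With the mechanism, a contributed unit returns 8.2 × 2.12 / 11 = 1.5804 per unit of net cost to the contributor — now above 1 — so contributing fully is weakly dominant for every player.
So the Nash equilibrium is full contribution by all 11; the group earns 8.2 × 2.12 × 220 = 3824.48.

3824.48 hours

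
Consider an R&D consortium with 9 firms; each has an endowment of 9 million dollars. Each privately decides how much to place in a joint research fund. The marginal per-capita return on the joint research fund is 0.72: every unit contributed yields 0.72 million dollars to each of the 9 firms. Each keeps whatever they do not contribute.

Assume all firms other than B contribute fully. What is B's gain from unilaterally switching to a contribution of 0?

Switching from a contribution of 9 to 0 lets B keep an extra 9 million dollars, but lowers the joint research fund by 9, which costs B their own share of that drop: 0.72 × 9 = 6.48.
Net gain = 9 − 6.48 = 2.52. The private return per contributed unit (0.72) is below 1, so free-riding is indeed the best response regardless of what the others do.

2.52 million dollars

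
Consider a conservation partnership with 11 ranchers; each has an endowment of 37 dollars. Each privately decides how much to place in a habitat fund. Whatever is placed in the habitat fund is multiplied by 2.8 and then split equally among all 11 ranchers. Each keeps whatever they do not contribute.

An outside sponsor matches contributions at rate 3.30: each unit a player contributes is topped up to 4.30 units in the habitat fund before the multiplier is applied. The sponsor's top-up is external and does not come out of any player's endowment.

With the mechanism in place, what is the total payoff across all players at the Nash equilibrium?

With the mechanism, a contributed unit returns 2.8 × 4.30 / 11 = 1.0945 per unit of net cost to the contributor — now above 1 — so contributing fully is weakly dominant for every player.
So the Nash equilibrium is full contribution by all 11; the group earns 2.8 × 4.30 × 407 = 4900.28.

4900.28 dollars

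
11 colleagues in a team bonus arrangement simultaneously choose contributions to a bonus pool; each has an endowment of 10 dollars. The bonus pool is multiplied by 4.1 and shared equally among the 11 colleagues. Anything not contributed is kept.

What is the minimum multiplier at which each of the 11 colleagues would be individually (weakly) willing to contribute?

A contributed unit returns (multiplier)/11 to its contributor.
This reaches 1 exactly when the multiplier is 11.

11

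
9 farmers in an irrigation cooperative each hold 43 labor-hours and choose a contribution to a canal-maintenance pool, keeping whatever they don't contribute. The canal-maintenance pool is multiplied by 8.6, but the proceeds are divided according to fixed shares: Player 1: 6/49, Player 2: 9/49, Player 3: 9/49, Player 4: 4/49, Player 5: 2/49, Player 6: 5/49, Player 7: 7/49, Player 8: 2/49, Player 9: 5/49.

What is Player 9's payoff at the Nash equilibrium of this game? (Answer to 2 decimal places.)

For player j, contributing a unit is worthwhile iff 8.6 × (j's share) ≥ 1, i.e. iff j's share is at least 0.1163.
Player 1, Player 2, Player 3 and Player 7 are above the threshold, contributing 43 each; the remaining 5 contribute 0. Total contributed: 172.
Player 9 keeps 43 and receives 8.6 × 172 × 5/49 = 150.94 from the canal-maintenance pool, for a payoff of 193.94.

193.94 labor-hours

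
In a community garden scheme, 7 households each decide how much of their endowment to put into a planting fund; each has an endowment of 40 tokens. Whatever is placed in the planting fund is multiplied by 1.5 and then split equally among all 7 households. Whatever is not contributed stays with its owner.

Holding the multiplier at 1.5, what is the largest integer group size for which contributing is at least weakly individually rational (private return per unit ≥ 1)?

1

Private return per unit is 1.5/(group size), which is ≥ 1 whenever the group size is ≤ 1.5.
The largest such integer is 1.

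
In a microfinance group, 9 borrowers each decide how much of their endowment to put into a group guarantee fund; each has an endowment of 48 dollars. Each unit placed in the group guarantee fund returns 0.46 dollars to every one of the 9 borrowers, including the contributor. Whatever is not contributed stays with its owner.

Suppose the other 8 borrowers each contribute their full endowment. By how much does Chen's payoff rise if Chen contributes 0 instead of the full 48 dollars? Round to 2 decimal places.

Switching from a contribution of 48 to 0 lets Chen keep an extra 48 dollars, but lowers the group guarantee fund by 48, which costs Chen their own share of that drop: 0.46 × 48 = 22.08.
Net gain = 48 − 22.08 = 25.92. The private return per contributed unit (0.46) is below 1, so free-riding is indeed the best response regardless of what the others do.

25.92 dollars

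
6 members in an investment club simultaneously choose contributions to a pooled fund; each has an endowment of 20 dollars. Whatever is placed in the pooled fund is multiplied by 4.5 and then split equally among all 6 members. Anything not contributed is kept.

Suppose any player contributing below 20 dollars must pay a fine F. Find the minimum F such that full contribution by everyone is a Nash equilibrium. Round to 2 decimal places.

5.00 dollars

Given the others contribute fully, the best deviation is to contribute 0 (any partial contribution still incurs the fine and gives up units whose private return 0.7500 is below 1).
Deviating from 20 to 0 saves 20 dollars but forfeits the deviator's share of the drop in the pooled fund: 4.5/6 × 20 = 15.00.
So the deviation gain is 20 − 15.00 = 5.00, and the fine must be at least 5.00 dollars to wipe it out.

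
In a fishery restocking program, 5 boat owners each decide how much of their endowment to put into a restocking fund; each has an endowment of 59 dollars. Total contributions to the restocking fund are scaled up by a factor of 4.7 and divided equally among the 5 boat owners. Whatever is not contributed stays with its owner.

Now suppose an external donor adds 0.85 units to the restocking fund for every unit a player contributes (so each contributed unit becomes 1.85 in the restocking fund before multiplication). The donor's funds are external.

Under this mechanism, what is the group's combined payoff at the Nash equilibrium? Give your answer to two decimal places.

2565.03 dollars

Under the mechanism each unit contributed yields 4.7 × 1.85 / 5 = 1.7390 back to its contributor per unit of net cost, which exceeds 1, making full contribution the dominant choice for everyone.
So the Nash equilibrium is full contribution by all 5; the group earns 4.7 × 1.85 × 295 = 2565.03.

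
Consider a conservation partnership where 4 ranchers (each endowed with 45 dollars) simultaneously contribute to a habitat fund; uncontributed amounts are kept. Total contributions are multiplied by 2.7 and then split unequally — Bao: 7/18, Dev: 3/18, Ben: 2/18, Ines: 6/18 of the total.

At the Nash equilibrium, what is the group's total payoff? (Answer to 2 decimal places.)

Each unit j contributes comes back to j as 2.7 × (j's share), so j prefers to contribute only if that share exceeds 1/2.7 = 0.3704; otherwise keeping the unit dominates.
Only Bao (7/18) clears that bar, contributing 45; the remaining 3 contribute 0. Total contributed: 45.
The habitat fund pays out 2.7 × 45 = 121.50 in total (split across the unequal shares, but the aggregate is all that matters for the group sum).
The 3 free-riders keep 45 each, adding 135. Group total = 135 + 121.50 = 256.50.

256.50 dollars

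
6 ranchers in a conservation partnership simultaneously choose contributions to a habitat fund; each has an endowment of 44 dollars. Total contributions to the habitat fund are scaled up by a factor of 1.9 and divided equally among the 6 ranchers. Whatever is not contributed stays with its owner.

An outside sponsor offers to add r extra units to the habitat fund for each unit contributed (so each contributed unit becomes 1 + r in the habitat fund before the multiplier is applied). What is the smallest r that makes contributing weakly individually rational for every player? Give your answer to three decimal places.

2.158

With matching at rate r, one contributed unit becomes (1 + r) in the habitat fund and returns 1.9 × (1 + r) / 6 to the contributor.
Setting this equal to 1: 1 + r = 6/1.9 = 3.1579.
So the minimum matching rate is r = 3.1579 − 1 = 2.158.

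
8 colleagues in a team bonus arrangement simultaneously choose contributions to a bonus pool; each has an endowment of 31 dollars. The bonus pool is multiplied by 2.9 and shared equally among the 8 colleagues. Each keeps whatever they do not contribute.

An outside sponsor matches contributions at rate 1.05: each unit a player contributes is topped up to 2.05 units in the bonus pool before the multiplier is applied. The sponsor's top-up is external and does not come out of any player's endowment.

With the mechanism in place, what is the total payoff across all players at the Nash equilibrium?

248.00 dollars

With the mechanism, a contributed unit returns 2.9 × 2.05 / 8 = 0.7431 per unit of net cost — still below 1 — so contributing 0 remains dominant for every player.
Everyone keeps their endowment and the group total is 8 × 31 = 248.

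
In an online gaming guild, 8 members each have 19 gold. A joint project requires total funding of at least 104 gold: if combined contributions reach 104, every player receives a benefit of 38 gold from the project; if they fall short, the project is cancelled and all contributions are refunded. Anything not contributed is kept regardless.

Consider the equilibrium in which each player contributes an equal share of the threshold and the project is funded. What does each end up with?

Equal share of the threshold: 104/8 = 13.
At this profile no one gains by cutting their contribution: any cut drops the total below 104, the project is cancelled, contributions are refunded, and the deviator ends with 19, which is less than 19 − 13 + 38 = 44. Contributing more than 13 just wastes the excess. So contributing exactly 13 is a best response.
Each player's payoff: 19 − 13 + 38 = 44.

44 gold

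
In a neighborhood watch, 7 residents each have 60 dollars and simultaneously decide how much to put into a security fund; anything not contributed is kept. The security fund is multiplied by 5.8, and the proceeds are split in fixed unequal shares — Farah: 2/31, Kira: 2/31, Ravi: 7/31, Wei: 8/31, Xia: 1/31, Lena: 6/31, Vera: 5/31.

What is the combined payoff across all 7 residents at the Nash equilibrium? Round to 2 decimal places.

Each unit j contributes comes back to j as 5.8 × (j's share), so j prefers to contribute only if that share exceeds 1/5.8 = 0.1724; otherwise keeping the unit dominates.
Ravi, Wei and Lena are above the threshold, contributing 60 each; the remaining 4 contribute 0. Total contributed: 180.
The security fund pays out 5.8 × 180 = 1044.00 in total (split across the unequal shares, but the aggregate is all that matters for the group sum).
The 4 free-riders keep 60 each, adding 240. Group total = 240 + 1044.00 = 1284.00.

1284.00 dollars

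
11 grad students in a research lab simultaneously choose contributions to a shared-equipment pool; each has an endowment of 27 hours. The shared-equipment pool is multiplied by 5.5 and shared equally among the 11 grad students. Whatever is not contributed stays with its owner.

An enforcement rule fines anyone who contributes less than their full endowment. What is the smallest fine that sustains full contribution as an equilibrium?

Given the others contribute fully, the best deviation is to contribute 0 (any partial contribution still incurs the fine and gives up units whose private return 0.5000 is below 1).
Deviating from 27 to 0 saves 27 hours but forfeits the deviator's share of the drop in the shared-equipment pool: 5.5/11 × 27 = 13.50.
So the deviation gain is 27 − 13.50 = 13.50, and the fine must be at least 13.50 hours to wipe it out.

13.50 hours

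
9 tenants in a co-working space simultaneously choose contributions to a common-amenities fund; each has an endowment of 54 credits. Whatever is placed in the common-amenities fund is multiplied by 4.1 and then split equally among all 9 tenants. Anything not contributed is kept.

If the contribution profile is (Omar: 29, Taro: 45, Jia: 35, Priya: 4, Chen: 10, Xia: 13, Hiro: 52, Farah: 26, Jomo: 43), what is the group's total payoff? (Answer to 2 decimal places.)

Total contributed: 29 + 45 + 35 + 4 + 10 + 13 + 52 + 26 + 43 = 257; total kept: 9 × 54 − 257 = 229.
The common-amenities fund pays out 4.1 × 257 = 1053.70 in aggregate.
Group total = 229 + 1053.70 = 1282.70.

1282.70 credits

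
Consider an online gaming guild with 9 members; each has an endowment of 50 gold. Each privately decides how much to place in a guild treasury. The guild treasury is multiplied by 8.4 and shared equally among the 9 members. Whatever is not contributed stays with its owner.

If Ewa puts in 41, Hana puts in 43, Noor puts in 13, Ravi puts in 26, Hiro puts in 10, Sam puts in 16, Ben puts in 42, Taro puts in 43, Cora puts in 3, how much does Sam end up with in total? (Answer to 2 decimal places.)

255.20 gold

Total contributed: 41 + 43 + 13 + 26 + 10 + 16 + 42 + 43 + 3 = 237.
Each receives 8.4 × 237 / 9 = 221.20 from the guild treasury.
Sam keeps 50 − 16 = 34, so Sam's payoff is 34 + 221.20 = 255.20.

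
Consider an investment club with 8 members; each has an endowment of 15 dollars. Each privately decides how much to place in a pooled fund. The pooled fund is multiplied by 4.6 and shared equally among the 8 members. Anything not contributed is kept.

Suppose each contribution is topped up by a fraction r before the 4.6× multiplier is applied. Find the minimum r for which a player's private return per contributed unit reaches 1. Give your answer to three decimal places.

With matching at rate r, one contributed unit becomes (1 + r) in the pooled fund and returns 4.6 × (1 + r) / 8 to the contributor.
Setting this equal to 1: 1 + r = 8/4.6 = 1.7391.
So the minimum matching rate is r = 1.7391 − 1 = 0.739.

0.739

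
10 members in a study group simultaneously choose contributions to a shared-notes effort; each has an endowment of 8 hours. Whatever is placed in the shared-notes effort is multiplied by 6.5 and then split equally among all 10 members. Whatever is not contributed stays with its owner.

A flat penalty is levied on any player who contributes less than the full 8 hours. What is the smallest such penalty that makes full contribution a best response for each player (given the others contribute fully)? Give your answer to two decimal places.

Given the others contribute fully, the best deviation is to contribute 0 (any partial contribution still incurs the fine and gives up units whose private return 0.6500 is below 1).
Deviating from 8 to 0 saves 8 hours but forfeits the deviator's share of the drop in the shared-notes effort: 6.5/10 × 8 = 5.20.
So the deviation gain is 8 − 5.20 = 2.80, and the fine must be at least 2.80 hours to wipe it out.

2.80 hours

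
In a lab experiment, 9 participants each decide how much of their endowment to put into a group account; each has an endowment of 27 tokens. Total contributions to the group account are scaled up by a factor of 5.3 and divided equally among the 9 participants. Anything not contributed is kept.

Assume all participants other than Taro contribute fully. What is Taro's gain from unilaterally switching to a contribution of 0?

11.10 tokens

Switching from a contribution of 27 to 0 lets Taro keep an extra 27 tokens, but lowers the group account by 27, which costs Taro their own share of that drop: 5.3/9 × 27 = 15.90.
Net gain = 27 − 15.90 = 11.10. The private return per contributed unit (0.5889) is below 1, so free-riding is indeed the best response regardless of what the others do.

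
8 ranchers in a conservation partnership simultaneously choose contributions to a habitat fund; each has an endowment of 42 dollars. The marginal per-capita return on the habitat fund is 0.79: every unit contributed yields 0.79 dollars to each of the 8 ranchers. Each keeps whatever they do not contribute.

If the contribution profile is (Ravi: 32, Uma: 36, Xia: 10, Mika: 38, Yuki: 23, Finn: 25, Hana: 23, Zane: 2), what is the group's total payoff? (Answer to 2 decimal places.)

1341.48 dollars

Total contributed: 32 + 36 + 10 + 38 + 23 + 25 + 23 + 2 = 189; total kept: 8 × 42 − 189 = 147.
The habitat fund pays out 0.79 × 8 × 189 = 1194.48 in aggregate.
Group total = 147 + 1194.48 = 1341.48.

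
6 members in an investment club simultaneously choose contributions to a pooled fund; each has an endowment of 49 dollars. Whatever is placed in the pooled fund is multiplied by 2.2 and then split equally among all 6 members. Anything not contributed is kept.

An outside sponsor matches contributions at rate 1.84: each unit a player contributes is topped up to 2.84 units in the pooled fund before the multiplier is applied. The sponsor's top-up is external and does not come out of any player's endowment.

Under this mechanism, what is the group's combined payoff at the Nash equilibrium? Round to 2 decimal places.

The effective private return per unit is now 2.2 × 2.84 / 6 = 1.0413 > 1, so every player's dominant strategy flips to full contribution.
So the Nash equilibrium is full contribution by all 6; the group earns 2.2 × 2.84 × 294 = 1836.91.

1836.91 dollars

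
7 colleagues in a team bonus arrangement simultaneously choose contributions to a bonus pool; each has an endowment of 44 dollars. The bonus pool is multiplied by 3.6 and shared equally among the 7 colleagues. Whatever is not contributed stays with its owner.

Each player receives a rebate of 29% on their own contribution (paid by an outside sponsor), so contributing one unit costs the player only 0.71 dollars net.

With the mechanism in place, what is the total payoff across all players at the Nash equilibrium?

With the mechanism, a contributed unit returns (3.6/7) / 0.71 = 0.7243 per unit of net cost — still below 1 — so contributing 0 remains dominant for every player.
Everyone keeps their endowment and the group total is 7 × 44 = 308.

308.00 dollars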